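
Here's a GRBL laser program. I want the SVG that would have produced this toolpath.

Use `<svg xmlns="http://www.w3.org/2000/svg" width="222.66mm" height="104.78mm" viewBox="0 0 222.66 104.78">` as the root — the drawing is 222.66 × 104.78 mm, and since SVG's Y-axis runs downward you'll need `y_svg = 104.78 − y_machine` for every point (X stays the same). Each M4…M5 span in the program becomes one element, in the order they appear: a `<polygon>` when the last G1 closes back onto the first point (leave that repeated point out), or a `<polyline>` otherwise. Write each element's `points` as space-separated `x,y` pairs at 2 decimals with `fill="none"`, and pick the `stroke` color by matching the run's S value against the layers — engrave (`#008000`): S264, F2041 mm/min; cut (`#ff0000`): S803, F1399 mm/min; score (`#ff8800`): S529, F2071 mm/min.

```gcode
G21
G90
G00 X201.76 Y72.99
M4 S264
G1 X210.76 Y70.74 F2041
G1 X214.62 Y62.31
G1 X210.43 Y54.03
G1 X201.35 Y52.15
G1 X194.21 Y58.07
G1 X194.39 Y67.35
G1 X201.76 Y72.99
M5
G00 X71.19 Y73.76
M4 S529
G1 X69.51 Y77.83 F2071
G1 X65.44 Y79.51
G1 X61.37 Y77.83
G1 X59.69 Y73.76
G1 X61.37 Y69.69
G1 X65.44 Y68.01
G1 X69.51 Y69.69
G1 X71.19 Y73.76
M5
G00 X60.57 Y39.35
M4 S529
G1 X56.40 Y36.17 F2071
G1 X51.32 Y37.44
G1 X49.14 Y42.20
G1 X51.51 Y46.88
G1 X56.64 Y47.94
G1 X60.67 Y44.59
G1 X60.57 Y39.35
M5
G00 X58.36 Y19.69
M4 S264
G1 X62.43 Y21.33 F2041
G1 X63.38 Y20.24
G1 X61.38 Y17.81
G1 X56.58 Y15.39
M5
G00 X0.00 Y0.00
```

Each laser-on run becomes one SVG element. Flip Y back into SVG space with y_svg = 104.78 − y_machine.

Run 1: power S264 maps to stroke `#008000` (engrave). The run returns to its start, so emit a `<polygon>` with points (Y-flipped): 201.76,31.79 210.76,34.04 214.62,42.47 210.43,50.75 201.35,52.63 194.21,46.71 194.39,37.43.

Run 2: S529 ⇒ score layer `#ff8800`. The run returns to its start, so emit a `<polygon>` with points (Y-flipped): 71.19,31.02 69.51,26.95 65.44,25.27 61.37,26.95 59.69,31.02 61.37,35.09 65.44,36.77 69.51,35.09.

Run 3: S529 ⇒ score layer `#ff8800`. The run returns to its start, so emit a `<polygon>` with points (Y-flipped): 60.57,65.43 56.40,68.61 51.32,67.34 49.14,62.58 51.51,57.90 56.64,56.84 60.67,60.19.

Run 4: power S264 maps to stroke `#008000` (engrave). The run is open, so emit a `<polyline>` with points (Y-flipped): 58.36,85.09 62.43,83.45 63.38,84.54 61.38,86.97 56.58,89.39.

<svg xmlns="http://www.w3.org/2000/svg" width="222.66mm" height="104.78mm" viewBox="0 0 222.66 104.78">
  <polygon points="201.76,31.79 210.76,34.04 214.62,42.47 210.43,50.75 201.35,52.63 194.21,46.71 194.39,37.43" fill="none" stroke="#008000"/>
  <polygon points="71.19,31.02 69.51,26.95 65.44,25.27 61.37,26.95 59.69,31.02 61.37,35.09 65.44,36.77 69.51,35.09" fill="none" stroke="#ff8800"/>
  <polygon points="60.57,65.43 56.40,68.61 51.32,67.34 49.14,62.58 51.51,57.90 56.64,56.84 60.67,60.19" fill="none" stroke="#ff8800"/>
  <polyline points="58.36,85.09 62.43,83.45 63.38,84.54 61.38,86.97 56.58,89.39" fill="none" stroke="#008000"/>
</svg>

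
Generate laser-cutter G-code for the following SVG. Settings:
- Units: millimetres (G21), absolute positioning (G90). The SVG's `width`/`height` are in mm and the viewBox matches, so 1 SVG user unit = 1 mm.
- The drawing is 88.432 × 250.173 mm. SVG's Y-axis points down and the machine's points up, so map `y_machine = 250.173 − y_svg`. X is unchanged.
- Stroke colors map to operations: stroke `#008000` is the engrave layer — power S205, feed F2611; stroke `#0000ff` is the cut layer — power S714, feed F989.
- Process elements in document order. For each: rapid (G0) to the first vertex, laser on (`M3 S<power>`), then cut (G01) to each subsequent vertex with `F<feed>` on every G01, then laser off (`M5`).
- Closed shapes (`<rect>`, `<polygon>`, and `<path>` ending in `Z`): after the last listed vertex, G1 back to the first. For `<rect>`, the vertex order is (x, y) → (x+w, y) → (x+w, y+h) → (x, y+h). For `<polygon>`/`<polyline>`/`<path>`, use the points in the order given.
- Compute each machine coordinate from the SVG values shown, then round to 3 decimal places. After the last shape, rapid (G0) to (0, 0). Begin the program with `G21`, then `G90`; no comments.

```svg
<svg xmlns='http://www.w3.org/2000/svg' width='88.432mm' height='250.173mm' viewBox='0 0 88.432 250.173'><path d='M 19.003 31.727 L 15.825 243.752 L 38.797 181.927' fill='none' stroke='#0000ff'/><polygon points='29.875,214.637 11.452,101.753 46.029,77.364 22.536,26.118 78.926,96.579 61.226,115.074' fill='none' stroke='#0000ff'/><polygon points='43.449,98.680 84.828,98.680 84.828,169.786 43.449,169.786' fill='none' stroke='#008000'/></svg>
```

1 u = 1 mm; y_m = 250.173 − y.

[1] `<path>` open polyline, #0000ff→cut S714 F989: (19.003,218.446) → (15.825,6.421) → (38.797,68.246)

[2] `<polygon>` closed polygon, #0000ff→cut S714 F989: (29.875,35.536) → (11.452,148.420) → (46.029,172.809) → (22.536,224.055) → (78.926,153.594) → (61.226,135.099) → (29.875,35.536) (closed)

[3] `<polygon>` rectangle, #008000→engrave S205 F2611: (43.449,151.493) → (84.828,151.493) → (84.828,80.387) → (43.449,80.387) → (43.449,151.493) (closed)

G21
G90
G0 X19.003 Y218.446
M3 S714
G01 X15.825 Y6.421 F989
G01 X38.797 Y68.246 F989
M5
G0 X29.875 Y35.536
M3 S714
G01 X11.452 Y148.420 F989
G01 X46.029 Y172.809 F989
G01 X22.536 Y224.055 F989
G01 X78.926 Y153.594 F989
G01 X61.226 Y135.099 F989
G01 X29.875 Y35.536 F989
M5
G0 X43.449 Y151.493
M3 S205
G01 X84.828 Y151.493 F2611
G01 X84.828 Y80.387 F2611
G01 X43.449 Y80.387 F2611
G01 X43.449 Y151.493 F2611
M5
G0 X0.000 Y0.000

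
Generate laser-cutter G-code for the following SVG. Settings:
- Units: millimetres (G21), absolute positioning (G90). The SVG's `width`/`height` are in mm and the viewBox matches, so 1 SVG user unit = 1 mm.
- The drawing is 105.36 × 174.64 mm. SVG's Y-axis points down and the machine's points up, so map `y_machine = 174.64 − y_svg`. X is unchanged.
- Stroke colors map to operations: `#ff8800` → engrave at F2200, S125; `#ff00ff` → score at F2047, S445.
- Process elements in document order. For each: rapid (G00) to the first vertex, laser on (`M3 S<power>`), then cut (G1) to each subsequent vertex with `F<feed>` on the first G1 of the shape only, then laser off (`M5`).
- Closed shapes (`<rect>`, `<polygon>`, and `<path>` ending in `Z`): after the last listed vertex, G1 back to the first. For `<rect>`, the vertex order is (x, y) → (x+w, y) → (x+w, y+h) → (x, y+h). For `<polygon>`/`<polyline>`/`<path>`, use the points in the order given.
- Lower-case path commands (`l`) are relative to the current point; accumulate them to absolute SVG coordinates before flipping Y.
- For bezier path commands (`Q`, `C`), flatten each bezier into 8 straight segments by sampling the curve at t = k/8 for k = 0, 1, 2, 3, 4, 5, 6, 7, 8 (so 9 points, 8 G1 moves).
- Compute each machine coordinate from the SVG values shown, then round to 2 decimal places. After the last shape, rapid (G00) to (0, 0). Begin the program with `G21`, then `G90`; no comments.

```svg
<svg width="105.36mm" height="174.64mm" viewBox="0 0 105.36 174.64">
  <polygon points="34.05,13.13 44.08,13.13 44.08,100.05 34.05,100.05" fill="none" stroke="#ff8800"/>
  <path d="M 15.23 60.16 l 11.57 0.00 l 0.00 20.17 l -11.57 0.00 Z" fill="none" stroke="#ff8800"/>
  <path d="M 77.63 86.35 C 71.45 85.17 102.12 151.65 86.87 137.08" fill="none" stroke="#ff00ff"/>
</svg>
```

G21
G90
G00 X34.05 Y161.51
M3 S125
G1 X44.08 Y161.51 F2200
G1 X44.08 Y74.59
G1 X34.05 Y74.59
G1 X34.05 Y161.51
M5
G00 X15.23 Y114.48
M3 S125
G1 X26.80 Y114.48 F2200
G1 X26.80 Y94.31
G1 X15.23 Y94.31
G1 X15.23 Y114.48
M5
G00 X77.63 Y88.29
M3 S445
G1 X76.88 Y85.85 F2047
G1 X78.61 Y78.81
G1 X81.86 Y68.92
G1 X85.65 Y57.90
G1 X89.02 Y47.52
G1 X90.99 Y39.51
G1 X90.60 Y35.61
G1 X86.87 Y37.56
M5
G00 X0.00 Y0.00

Since the viewBox matches the mm dimensions, user units are millimetres directly. The only transform is the Y-flip y_m = 174.64 − y_svg.

Shape 1 is a rectangle drawn with `<polygon>`. Its stroke #ff8800 means engrave at S125, F2200. After flipping Y the toolpath is (34.05,161.51) → (44.08,161.51) → (44.08,74.59) → (34.05,74.59) → (34.05,161.51), returning to the start.

Shape 2 is a rectangle drawn with `<path>`. Its stroke #ff8800 means engrave at S125, F2200. After flipping Y the toolpath is (15.23,114.48) → (26.80,114.48) → (26.80,94.31) → (15.23,94.31) → (15.23,114.48), returning to the start.

Shape 3 is a cubic bezier drawn with `<path>`. Its stroke #ff00ff means score at S445, F2047. After flipping Y the toolpath is (77.63,88.29) → (76.88,85.85) → (78.61,78.81) → (81.86,68.92) → (85.65,57.90) → (89.02,47.52) → (90.99,39.51) → (90.60,35.61) → (86.87,37.56).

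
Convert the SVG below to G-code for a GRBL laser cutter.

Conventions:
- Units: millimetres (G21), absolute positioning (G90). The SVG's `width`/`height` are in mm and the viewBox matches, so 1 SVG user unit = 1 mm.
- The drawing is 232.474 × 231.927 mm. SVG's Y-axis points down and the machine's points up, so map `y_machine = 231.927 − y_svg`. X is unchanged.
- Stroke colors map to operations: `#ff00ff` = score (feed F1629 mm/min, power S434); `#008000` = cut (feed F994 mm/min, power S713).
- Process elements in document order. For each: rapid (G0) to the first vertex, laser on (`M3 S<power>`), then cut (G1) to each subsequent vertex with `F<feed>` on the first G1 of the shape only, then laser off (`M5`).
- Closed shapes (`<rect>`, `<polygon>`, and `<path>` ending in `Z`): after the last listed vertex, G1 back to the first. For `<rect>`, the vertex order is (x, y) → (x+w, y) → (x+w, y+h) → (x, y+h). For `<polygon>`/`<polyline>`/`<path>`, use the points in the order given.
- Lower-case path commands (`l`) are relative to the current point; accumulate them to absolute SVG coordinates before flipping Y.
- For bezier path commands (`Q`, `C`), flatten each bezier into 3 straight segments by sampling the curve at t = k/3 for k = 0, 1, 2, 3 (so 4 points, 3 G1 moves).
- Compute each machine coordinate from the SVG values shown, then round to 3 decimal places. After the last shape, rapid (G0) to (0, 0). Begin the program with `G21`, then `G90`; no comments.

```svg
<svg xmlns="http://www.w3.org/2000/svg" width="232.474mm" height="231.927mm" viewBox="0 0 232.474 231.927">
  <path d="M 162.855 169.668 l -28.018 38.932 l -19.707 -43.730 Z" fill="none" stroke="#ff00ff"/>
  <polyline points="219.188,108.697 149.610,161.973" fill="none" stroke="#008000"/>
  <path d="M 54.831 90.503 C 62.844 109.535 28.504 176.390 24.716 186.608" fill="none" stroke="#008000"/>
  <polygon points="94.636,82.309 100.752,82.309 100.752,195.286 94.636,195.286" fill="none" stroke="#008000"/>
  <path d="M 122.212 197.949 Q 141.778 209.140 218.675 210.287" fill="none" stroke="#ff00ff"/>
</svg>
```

G21
G90
G0 X162.855 Y62.259
M3 S434
G1 X134.837 Y23.327 F1629
G1 X115.130 Y67.057
G1 X162.855 Y62.259
M5
G0 X219.188 Y123.230
M3 S713
G1 X149.610 Y69.954 F994
M5
G0 X54.831 Y141.424
M3 S713
G1 X51.427 Y110.320 F994
G1 X35.988 Y70.547
G1 X24.716 Y45.319
M5
G0 X94.636 Y149.618
M3 S713
G1 X100.752 Y149.618 F994
G1 X100.752 Y36.641
G1 X94.636 Y36.641
G1 X94.636 Y149.618
M5
G0 X122.212 Y33.978
M3 S434
G1 X141.626 Y27.633 F1629
G1 X173.780 Y23.521
G1 X218.675 Y21.640
M5
G0 X0.000 Y0.000

Since the viewBox matches the mm dimensions, user units are millimetres directly. The only transform is the Y-flip y_m = 231.927 − y_svg.

Shape 1 is a regular polygon drawn with `<path>`. Its stroke #ff00ff means score at S434, F1629. After flipping Y the toolpath is (162.855,62.259) → (134.837,23.327) → (115.130,67.057) → (162.855,62.259), returning to the start.

Shape 2 is a line segment drawn with `<polyline>`. Its stroke #008000 means cut at S713, F994. After flipping Y the toolpath is (219.188,123.230) → (149.610,69.954).

Shape 3 is a cubic bezier drawn with `<path>`. Its stroke #008000 means cut at S713, F994. After flipping Y the toolpath is (54.831,141.424) → (51.427,110.320) → (35.988,70.547) → (24.716,45.319).

Shape 4 is a rectangle drawn with `<polygon>`. Its stroke #008000 means cut at S713, F994. After flipping Y the toolpath is (94.636,149.618) → (100.752,149.618) → (100.752,36.641) → (94.636,36.641) → (94.636,149.618), returning to the start.

Shape 5 is a quadratic bezier drawn with `<path>`. Its stroke #ff00ff means score at S434, F1629. After flipping Y the toolpath is (122.212,33.978) → (141.626,27.633) → (173.780,23.521) → (218.675,21.640).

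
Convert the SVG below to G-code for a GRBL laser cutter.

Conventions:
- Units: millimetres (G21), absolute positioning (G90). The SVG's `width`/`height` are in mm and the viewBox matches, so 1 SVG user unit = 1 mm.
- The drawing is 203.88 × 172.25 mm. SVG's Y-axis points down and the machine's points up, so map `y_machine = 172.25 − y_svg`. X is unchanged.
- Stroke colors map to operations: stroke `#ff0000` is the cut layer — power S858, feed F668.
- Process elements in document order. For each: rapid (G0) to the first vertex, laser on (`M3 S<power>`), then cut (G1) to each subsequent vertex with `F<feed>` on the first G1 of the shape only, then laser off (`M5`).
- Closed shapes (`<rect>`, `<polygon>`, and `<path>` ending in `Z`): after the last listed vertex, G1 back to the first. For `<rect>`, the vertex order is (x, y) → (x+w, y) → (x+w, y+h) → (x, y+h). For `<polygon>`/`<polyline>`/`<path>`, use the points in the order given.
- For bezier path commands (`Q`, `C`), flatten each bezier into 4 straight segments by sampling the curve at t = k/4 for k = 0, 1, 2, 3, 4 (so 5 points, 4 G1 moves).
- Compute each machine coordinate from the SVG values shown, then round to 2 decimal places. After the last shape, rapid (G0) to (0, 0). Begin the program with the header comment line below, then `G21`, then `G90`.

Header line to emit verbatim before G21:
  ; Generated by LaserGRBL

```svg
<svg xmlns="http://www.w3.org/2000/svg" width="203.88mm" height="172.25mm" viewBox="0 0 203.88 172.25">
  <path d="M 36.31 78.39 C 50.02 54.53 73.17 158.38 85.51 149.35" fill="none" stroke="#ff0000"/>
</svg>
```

; Generated by LaserGRBL
G21
G90
G0 X36.31 Y93.86
M3 S858
G1 X48.05 Y91.57 F668
G1 X61.42 Y63.94
G1 X74.54 Y33.53
G1 X85.51 Y22.90
M5
G0 X0.00 Y0.00

viewBox `0 0 203.88 172.25` with mm width/height → 1 unit = 1 mm. Flip: y_m = 172.25 − y_svg.

**Shape 1** — `<path>` cubic bezier, stroke `#ff0000` → cut (S858, F668). Control points (SVG): P0=(36.31,78.39), P1=(50.02,54.53), P2=(73.17,158.38), P3=(85.51,149.35); sampled at t=k/4. Machine vertices: (36.31,93.86) → (48.05,91.57) → (61.42,63.94) → (74.54,33.53) → (85.51,22.90). Open path.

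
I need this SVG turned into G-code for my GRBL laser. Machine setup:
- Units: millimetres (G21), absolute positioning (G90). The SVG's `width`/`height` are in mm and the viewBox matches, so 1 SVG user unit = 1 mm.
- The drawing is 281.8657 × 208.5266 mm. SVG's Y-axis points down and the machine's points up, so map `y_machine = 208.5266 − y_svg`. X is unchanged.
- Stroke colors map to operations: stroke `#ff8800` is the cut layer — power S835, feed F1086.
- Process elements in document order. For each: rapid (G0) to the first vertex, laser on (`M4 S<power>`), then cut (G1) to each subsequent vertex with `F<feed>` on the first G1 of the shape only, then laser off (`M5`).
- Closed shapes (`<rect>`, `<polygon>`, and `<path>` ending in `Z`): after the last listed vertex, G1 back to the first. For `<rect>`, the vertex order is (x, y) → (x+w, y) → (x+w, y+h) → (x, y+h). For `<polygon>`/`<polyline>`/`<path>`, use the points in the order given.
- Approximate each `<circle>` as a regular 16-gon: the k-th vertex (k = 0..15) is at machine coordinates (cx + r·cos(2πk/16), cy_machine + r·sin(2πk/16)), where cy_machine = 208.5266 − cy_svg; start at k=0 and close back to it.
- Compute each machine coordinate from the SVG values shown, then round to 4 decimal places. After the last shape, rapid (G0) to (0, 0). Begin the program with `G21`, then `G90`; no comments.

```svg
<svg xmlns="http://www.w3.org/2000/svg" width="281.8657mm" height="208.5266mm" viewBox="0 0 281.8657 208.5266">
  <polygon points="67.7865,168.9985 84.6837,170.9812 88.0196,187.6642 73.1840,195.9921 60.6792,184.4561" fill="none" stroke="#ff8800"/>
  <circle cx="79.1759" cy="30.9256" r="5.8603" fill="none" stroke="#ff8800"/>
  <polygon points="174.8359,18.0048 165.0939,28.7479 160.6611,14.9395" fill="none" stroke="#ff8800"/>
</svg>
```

G21
G90
G0 X67.7865 Y39.5281
M4 S835
G1 X84.6837 Y37.5454 F1086
G1 X88.0196 Y20.8624
G1 X73.1840 Y12.5345
G1 X60.6792 Y24.0705
G1 X67.7865 Y39.5281
M5
G0 X85.0362 Y177.6010
M4 S835
G1 X84.5901 Y179.8436 F1086
G1 X83.3198 Y181.7449
G1 X81.4185 Y183.0152
G1 X79.1759 Y183.4613
G1 X76.9333 Y183.0152
G1 X75.0320 Y181.7449
G1 X73.7617 Y179.8436
G1 X73.3156 Y177.6010
G1 X73.7617 Y175.3584
G1 X75.0320 Y173.4571
G1 X76.9333 Y172.1868
G1 X79.1759 Y171.7407
G1 X81.4185 Y172.1868
G1 X83.3198 Y173.4571
G1 X84.5901 Y175.3584
G1 X85.0362 Y177.6010
M5
G0 X174.8359 Y190.5218
M4 S835
G1 X165.0939 Y179.7787 F1086
G1 X160.6611 Y193.5871
G1 X174.8359 Y190.5218
M5
G0 X0.0000 Y0.0000

Since the viewBox matches the mm dimensions, user units are millimetres directly. The only transform is the Y-flip y_m = 208.5266 − y_svg.

Shape 1 is a regular polygon drawn with `<polygon>`. Its stroke #ff8800 means cut at S835, F1086. After flipping Y the toolpath is (67.7865,39.5281) → (84.6837,37.5454) → (88.0196,20.8624) → (73.1840,12.5345) → (60.6792,24.0705) → (67.7865,39.5281), returning to the start.

Shape 2 is a circle drawn with `<circle>`. Its stroke #ff8800 means cut at S835, F1086. After flipping Y the toolpath is (85.0362,177.6010) → (84.5901,179.8436) → (83.3198,181.7449) → (81.4185,183.0152) → (79.1759,183.4613) → (76.9333,183.0152) → (75.0320,181.7449) → (73.7617,179.8436) → (73.3156,177.6010) → (73.7617,175.3584) → (75.0320,173.4571) → (76.9333,172.1868) → (79.1759,171.7407) → (81.4185,172.1868) → (83.3198,173.4571) → (84.5901,175.3584) → (85.0362,177.6010), returning to the start.

Shape 3 is a regular polygon drawn with `<polygon>`. Its stroke #ff8800 means cut at S835, F1086. After flipping Y the toolpath is (174.8359,190.5218) → (165.0939,179.7787) → (160.6611,193.5871) → (174.8359,190.5218), returning to the start.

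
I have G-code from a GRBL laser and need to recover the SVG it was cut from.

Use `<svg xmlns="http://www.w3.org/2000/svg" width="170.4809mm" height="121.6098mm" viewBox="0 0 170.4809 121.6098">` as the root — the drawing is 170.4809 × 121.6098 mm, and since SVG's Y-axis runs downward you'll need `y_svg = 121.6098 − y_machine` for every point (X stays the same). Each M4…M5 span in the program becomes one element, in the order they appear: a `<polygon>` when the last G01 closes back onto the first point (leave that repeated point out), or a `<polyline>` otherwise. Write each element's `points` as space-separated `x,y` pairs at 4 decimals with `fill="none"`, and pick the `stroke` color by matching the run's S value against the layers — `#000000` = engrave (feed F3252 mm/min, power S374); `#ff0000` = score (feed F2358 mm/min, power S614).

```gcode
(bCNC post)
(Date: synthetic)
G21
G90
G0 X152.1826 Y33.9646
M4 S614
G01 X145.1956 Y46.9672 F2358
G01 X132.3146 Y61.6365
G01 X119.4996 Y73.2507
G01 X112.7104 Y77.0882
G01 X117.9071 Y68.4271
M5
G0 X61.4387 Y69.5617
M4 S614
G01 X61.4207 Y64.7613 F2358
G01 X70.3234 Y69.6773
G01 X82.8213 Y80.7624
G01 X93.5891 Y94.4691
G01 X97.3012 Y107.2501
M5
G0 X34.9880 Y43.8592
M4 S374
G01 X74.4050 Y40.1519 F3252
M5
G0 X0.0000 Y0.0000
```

Each laser-on run becomes one SVG element. Flip Y back into SVG space with y_svg = 121.6098 − y_machine.

Run 1: S614 ⇒ score layer `#ff0000`. The run is open, so emit a `<polyline>` with points (Y-flipped): 152.1826,87.6452 145.1956,74.6426 132.3146,59.9733 119.4996,48.3591 112.7104,44.5216 117.9071,53.1827.

Run 2: S614 ⇒ score layer `#ff0000`. The run is open, so emit a `<polyline>` with points (Y-flipped): 61.4387,52.0481 61.4207,56.8485 70.3234,51.9325 82.8213,40.8474 93.5891,27.1407 97.3012,14.3597.

Run 3: the run's S374 means `#000000` (engrave). The run is open, so emit a `<polyline>` with points (Y-flipped): 34.9880,77.7506 74.4050,81.4579.

<svg xmlns="http://www.w3.org/2000/svg" width="170.4809mm" height="121.6098mm" viewBox="0 0 170.4809 121.6098">
  <polyline points="152.1826,87.6452 145.1956,74.6426 132.3146,59.9733 119.4996,48.3591 112.7104,44.5216 117.9071,53.1827" fill="none" stroke="#ff0000"/>
  <polyline points="61.4387,52.0481 61.4207,56.8485 70.3234,51.9325 82.8213,40.8474 93.5891,27.1407 97.3012,14.3597" fill="none" stroke="#ff0000"/>
  <polyline points="34.9880,77.7506 74.4050,81.4579" fill="none" stroke="#000000"/>
</svg>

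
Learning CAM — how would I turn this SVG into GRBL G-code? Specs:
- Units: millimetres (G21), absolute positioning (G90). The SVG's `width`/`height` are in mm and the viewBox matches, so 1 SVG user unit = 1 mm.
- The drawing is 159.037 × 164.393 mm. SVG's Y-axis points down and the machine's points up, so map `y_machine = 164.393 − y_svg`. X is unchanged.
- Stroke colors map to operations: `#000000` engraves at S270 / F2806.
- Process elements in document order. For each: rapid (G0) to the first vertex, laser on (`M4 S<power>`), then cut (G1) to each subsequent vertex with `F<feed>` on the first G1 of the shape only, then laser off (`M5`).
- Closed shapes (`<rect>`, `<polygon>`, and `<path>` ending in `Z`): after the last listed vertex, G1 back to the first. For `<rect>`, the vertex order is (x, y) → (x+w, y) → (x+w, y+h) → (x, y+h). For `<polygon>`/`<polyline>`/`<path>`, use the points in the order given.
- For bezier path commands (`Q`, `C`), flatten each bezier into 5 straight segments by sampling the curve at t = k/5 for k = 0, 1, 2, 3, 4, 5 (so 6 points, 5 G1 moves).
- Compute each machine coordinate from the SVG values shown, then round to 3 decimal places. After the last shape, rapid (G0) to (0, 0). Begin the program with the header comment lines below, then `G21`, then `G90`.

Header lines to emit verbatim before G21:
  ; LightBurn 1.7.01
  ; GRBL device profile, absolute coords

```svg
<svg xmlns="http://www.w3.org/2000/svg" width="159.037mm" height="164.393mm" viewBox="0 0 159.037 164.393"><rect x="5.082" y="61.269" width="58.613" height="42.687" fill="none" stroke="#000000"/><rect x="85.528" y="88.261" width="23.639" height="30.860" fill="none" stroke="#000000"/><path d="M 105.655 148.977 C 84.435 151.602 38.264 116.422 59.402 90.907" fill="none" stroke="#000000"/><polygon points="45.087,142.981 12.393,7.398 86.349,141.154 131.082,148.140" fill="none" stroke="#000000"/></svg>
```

1 u = 1 mm; y_m = 164.393 − y.

[1] `<rect>` rectangle, #000000→engrave S270 F2806: (5.082,103.124) → (63.695,103.124) → (63.695,60.437) → (5.082,60.437) → (5.082,103.124) (closed)

[2] `<rect>` rectangle, #000000→engrave S270 F2806: (85.528,76.132) → (109.167,76.132) → (109.167,45.272) → (85.528,45.272) → (85.528,76.132) (closed)

[3] `<path>` cubic bezier, #000000→engrave S270 F2806: (105.655,15.416) → (90.667,17.998) → (74.119,27.374) → (60.440,41.267) → (54.058,57.397) → (59.402,73.486)

[4] `<polygon>` closed polygon, #000000→engrave S270 F2806: (45.087,21.412) → (12.393,156.995) → (86.349,23.239) → (131.082,16.253) → (45.087,21.412) (closed)

; LightBurn 1.7.01
; GRBL device profile, absolute coords
G21
G90
G0 X5.082 Y103.124
M4 S270
G1 X63.695 Y103.124 F2806
G1 X63.695 Y60.437
G1 X5.082 Y60.437
G1 X5.082 Y103.124
M5
G0 X85.528 Y76.132
M4 S270
G1 X109.167 Y76.132 F2806
G1 X109.167 Y45.272
G1 X85.528 Y45.272
G1 X85.528 Y76.132
M5
G0 X105.655 Y15.416
M4 S270
G1 X90.667 Y17.998 F2806
G1 X74.119 Y27.374
G1 X60.440 Y41.267
G1 X54.058 Y57.397
G1 X59.402 Y73.486
M5
G0 X45.087 Y21.412
M4 S270
G1 X12.393 Y156.995 F2806
G1 X86.349 Y23.239
G1 X131.082 Y16.253
G1 X45.087 Y21.412
M5
G0 X0.000 Y0.000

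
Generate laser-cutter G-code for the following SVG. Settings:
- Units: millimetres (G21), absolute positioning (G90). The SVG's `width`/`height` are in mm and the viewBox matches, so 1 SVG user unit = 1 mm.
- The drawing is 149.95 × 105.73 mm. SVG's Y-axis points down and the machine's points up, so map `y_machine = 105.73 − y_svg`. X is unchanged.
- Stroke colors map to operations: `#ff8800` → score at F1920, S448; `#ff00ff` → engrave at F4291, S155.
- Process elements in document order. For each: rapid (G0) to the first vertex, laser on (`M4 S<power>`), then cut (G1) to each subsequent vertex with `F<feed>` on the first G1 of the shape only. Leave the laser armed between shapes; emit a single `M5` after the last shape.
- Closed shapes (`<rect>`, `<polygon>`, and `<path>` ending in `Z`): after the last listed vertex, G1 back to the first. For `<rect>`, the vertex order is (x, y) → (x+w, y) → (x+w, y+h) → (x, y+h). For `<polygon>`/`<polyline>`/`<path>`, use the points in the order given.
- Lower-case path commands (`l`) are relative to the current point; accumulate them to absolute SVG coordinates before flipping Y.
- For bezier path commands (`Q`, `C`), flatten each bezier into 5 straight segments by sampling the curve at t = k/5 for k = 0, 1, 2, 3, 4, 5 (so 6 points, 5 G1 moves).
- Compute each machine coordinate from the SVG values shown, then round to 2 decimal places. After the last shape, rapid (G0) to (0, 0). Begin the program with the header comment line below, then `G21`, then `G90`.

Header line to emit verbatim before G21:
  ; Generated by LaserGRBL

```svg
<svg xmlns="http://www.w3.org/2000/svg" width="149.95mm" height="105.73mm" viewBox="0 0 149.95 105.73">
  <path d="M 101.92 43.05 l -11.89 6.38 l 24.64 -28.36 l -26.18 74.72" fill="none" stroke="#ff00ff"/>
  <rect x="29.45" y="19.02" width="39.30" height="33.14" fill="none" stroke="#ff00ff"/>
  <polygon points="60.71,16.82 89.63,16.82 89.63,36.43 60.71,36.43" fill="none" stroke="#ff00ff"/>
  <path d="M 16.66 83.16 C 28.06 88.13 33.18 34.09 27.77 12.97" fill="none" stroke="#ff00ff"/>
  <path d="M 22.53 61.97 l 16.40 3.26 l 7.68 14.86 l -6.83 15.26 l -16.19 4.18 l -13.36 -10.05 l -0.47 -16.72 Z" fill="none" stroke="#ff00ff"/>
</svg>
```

; Generated by LaserGRBL
G21
G90
G0 X101.92 Y62.68
M4 S155
G1 X90.03 Y56.30 F4291
G1 X114.67 Y84.66
G1 X88.49 Y9.94
G0 X29.45 Y86.71
M4 S155
G1 X68.75 Y86.71 F4291
G1 X68.75 Y53.57
G1 X29.45 Y53.57
G1 X29.45 Y86.71
G0 X60.71 Y88.91
M4 S155
G1 X89.63 Y88.91 F4291
G1 X89.63 Y69.30
G1 X60.71 Y69.30
G1 X60.71 Y88.91
G0 X16.66 Y22.57
M4 S155
G1 X22.71 Y25.93 F4291
G1 X27.05 Y39.05
G1 X29.48 Y57.50
G1 X29.79 Y76.87
G1 X27.77 Y92.76
G0 X22.53 Y43.76
M4 S155
G1 X38.93 Y40.50 F4291
G1 X46.61 Y25.64
G1 X39.78 Y10.38
G1 X23.59 Y6.20
G1 X10.23 Y16.25
G1 X9.76 Y32.97
G1 X22.53 Y43.76
M5
G0 X0.00 Y0.00

viewBox `0 0 149.95 105.73` with mm width/height → 1 unit = 1 mm. Flip: y_m = 105.73 − y_svg.

**Shape 1** — `<path>` open polyline, stroke `#ff00ff` → engrave (S155, F4291). Machine vertices: (101.92,62.68) → (90.03,56.30) → (114.67,84.66) → (88.49,9.94). Open path.

**Shape 2** — `<rect>` rectangle, stroke `#ff00ff` → engrave (S155, F4291). Machine vertices: (29.45,86.71) → (68.75,86.71) → (68.75,53.57) → (29.45,53.57) → (29.45,86.71). Closed: final G1 returns to the first vertex.

**Shape 3** — `<polygon>` rectangle, stroke `#ff00ff` → engrave (S155, F4291). Machine vertices: (60.71,88.91) → (89.63,88.91) → (89.63,69.30) → (60.71,69.30) → (60.71,88.91). Closed: final G1 returns to the first vertex.

**Shape 4** — `<path>` cubic bezier, stroke `#ff00ff` → engrave (S155, F4291). Control points (SVG): P0=(16.66,83.16), P1=(28.06,88.13), P2=(33.18,34.09), P3=(27.77,12.97); sampled at t=k/5. Machine vertices: (16.66,22.57) → (22.71,25.93) → (27.05,39.05) → (29.48,57.50) → (29.79,76.87) → (27.77,92.76). Open path.

**Shape 5** — `<path>` regular polygon, stroke `#ff00ff` → engrave (S155, F4291). Machine vertices: (22.53,43.76) → (38.93,40.50) → (46.61,25.64) → (39.78,10.38) → (23.59,6.20) → (10.23,16.25) → (9.76,32.97) → (22.53,43.76). Closed: final G1 returns to the first vertex.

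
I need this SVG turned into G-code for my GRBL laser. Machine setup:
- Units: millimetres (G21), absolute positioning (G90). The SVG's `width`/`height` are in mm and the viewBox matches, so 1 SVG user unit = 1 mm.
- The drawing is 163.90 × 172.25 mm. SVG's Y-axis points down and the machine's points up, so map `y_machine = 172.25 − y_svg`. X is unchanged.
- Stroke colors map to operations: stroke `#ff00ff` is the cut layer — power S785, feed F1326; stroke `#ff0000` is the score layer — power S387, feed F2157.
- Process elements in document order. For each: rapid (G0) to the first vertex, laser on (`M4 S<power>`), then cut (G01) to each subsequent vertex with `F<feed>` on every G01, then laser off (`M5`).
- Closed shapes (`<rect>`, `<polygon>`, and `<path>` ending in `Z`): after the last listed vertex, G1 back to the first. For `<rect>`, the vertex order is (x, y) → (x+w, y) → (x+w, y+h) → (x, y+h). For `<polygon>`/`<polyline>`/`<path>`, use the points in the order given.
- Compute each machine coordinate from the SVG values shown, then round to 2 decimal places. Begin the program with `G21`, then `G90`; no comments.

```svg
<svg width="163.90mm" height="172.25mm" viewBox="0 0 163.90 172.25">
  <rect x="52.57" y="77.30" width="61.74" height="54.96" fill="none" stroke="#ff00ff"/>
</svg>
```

viewBox `0 0 163.90 172.25` with mm width/height → 1 unit = 1 mm. Flip: y_m = 172.25 − y_svg.

**Shape 1** — `<rect>` rectangle, stroke `#ff00ff` → cut (S785, F1326). Machine vertices: (52.57,94.95) → (114.31,94.95) → (114.31,39.99) → (52.57,39.99) → (52.57,94.95). Closed: final G1 returns to the first vertex.

G21
G90
G0 X52.57 Y94.95
M4 S785
G01 X114.31 Y94.95 F1326
G01 X114.31 Y39.99 F1326
G01 X52.57 Y39.99 F1326
G01 X52.57 Y94.95 F1326
M5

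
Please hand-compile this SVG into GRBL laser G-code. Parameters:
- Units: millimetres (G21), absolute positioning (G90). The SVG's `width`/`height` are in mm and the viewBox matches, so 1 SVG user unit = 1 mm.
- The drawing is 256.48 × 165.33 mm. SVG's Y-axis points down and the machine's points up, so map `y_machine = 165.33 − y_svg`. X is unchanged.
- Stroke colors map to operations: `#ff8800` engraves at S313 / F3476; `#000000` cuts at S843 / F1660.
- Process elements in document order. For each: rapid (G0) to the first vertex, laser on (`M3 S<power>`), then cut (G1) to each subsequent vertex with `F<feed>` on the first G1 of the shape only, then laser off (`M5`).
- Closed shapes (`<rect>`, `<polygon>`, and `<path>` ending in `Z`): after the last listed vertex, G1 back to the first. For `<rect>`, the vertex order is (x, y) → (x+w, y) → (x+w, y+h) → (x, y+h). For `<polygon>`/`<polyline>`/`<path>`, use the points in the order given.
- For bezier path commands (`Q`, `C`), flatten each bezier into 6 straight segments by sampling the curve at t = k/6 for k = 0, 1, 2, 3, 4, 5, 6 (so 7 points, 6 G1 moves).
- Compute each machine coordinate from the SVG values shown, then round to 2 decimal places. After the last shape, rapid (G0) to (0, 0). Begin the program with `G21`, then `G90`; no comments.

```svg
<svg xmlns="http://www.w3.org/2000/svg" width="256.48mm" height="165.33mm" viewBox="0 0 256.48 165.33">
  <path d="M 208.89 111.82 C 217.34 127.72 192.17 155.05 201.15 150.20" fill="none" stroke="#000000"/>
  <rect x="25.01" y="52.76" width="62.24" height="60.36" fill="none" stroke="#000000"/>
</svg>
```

G21
G90
G0 X208.89 Y53.51
M3 S843
G1 X210.63 Y44.81 F1660
G1 X208.64 Y35.42
G1 X204.82 Y26.54
G1 X201.04 Y19.39
G1 X199.19 Y15.18
G1 X201.15 Y15.13
M5
G0 X25.01 Y112.57
M3 S843
G1 X87.25 Y112.57 F1660
G1 X87.25 Y52.21
G1 X25.01 Y52.21
G1 X25.01 Y112.57
M5
G0 X0.00 Y0.00

1 u = 1 mm; y_m = 165.33 − y.

[1] `<path>` cubic bezier, #000000→cut S843 F1660: (208.89,53.51) → (210.63,44.81) → (208.64,35.42) → (204.82,26.54) → (201.04,19.39) → (199.19,15.18) → (201.15,15.13)

[2] `<rect>` rectangle, #000000→cut S843 F1660: (25.01,112.57) → (87.25,112.57) → (87.25,52.21) → (25.01,52.21) → (25.01,112.57) (closed)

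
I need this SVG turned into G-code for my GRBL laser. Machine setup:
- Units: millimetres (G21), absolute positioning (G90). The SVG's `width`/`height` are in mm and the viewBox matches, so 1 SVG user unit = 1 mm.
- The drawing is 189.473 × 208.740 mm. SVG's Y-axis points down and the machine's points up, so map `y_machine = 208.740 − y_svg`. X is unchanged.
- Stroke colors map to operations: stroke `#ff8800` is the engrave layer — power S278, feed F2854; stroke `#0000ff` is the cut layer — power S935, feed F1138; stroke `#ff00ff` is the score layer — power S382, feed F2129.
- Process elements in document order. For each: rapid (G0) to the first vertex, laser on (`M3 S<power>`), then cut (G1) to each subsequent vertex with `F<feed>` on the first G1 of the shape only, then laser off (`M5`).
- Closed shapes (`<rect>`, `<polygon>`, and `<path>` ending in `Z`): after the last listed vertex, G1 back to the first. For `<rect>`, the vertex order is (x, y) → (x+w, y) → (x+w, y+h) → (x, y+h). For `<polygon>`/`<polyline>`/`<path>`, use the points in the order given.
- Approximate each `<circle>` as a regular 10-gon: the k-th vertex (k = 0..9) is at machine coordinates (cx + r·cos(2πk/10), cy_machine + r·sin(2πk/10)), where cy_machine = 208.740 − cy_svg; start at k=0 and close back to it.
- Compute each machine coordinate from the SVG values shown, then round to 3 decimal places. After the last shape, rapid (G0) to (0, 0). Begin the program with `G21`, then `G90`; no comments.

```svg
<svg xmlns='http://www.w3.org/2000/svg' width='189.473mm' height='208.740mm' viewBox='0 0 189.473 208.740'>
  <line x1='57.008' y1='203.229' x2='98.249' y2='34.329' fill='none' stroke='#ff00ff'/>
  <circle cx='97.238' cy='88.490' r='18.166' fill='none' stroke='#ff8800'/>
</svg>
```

1 u = 1 mm; y_m = 208.740 − y.

[1] `<line>` line segment, #ff00ff→score S382 F2129: (57.008,5.511) → (98.249,174.411)

[2] `<circle>` circle, #ff8800→engrave S278 F2854: (115.404,120.250) → (111.935,130.928) → (102.852,137.527) → (91.624,137.527) → (82.541,130.928) → (79.072,120.250) → (82.541,109.572) → (91.624,102.973) → (102.852,102.973) → (111.935,109.572) → (115.404,120.250) (closed)

G21
G90
G0 X57.008 Y5.511
M3 S382
G1 X98.249 Y174.411 F2129
M5
G0 X115.404 Y120.250
M3 S278
G1 X111.935 Y130.928 F2854
G1 X102.852 Y137.527
G1 X91.624 Y137.527
G1 X82.541 Y130.928
G1 X79.072 Y120.250
G1 X82.541 Y109.572
G1 X91.624 Y102.973
G1 X102.852 Y102.973
G1 X111.935 Y109.572
G1 X115.404 Y120.250
M5
G0 X0.000 Y0.000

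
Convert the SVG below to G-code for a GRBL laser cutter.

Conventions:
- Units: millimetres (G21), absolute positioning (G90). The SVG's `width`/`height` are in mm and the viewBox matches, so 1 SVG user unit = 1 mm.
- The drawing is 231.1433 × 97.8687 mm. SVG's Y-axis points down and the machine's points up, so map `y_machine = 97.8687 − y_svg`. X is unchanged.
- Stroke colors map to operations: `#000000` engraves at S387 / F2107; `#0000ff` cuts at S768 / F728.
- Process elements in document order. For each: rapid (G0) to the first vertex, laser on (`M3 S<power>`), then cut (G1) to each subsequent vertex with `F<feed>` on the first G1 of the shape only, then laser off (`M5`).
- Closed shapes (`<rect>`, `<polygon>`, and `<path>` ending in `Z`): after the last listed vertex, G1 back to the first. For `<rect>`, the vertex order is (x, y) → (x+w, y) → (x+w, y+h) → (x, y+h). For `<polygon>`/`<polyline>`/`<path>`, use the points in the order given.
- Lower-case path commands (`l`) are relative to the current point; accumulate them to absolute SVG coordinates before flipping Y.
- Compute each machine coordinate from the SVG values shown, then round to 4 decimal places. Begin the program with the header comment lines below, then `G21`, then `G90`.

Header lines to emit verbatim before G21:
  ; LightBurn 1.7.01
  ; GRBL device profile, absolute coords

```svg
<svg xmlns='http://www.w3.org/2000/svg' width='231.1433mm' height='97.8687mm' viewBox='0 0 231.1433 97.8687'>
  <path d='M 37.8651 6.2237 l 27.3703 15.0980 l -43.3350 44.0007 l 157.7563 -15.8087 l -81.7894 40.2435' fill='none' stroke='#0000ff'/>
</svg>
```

; LightBurn 1.7.01
; GRBL device profile, absolute coords
G21
G90
G0 X37.8651 Y91.6450
M3 S768
G1 X65.2354 Y76.5470 F728
G1 X21.9004 Y32.5463
G1 X179.6567 Y48.3550
G1 X97.8673 Y8.1115
M5

Since the viewBox matches the mm dimensions, user units are millimetres directly. The only transform is the Y-flip y_m = 97.8687 − y_svg.

Shape 1 is a open polyline drawn with `<path>`. Its stroke #0000ff means cut at S768, F728. After flipping Y the toolpath is (37.8651,91.6450) → (65.2354,76.5470) → (21.9004,32.5463) → (179.6567,48.3550) → (97.8673,8.1115).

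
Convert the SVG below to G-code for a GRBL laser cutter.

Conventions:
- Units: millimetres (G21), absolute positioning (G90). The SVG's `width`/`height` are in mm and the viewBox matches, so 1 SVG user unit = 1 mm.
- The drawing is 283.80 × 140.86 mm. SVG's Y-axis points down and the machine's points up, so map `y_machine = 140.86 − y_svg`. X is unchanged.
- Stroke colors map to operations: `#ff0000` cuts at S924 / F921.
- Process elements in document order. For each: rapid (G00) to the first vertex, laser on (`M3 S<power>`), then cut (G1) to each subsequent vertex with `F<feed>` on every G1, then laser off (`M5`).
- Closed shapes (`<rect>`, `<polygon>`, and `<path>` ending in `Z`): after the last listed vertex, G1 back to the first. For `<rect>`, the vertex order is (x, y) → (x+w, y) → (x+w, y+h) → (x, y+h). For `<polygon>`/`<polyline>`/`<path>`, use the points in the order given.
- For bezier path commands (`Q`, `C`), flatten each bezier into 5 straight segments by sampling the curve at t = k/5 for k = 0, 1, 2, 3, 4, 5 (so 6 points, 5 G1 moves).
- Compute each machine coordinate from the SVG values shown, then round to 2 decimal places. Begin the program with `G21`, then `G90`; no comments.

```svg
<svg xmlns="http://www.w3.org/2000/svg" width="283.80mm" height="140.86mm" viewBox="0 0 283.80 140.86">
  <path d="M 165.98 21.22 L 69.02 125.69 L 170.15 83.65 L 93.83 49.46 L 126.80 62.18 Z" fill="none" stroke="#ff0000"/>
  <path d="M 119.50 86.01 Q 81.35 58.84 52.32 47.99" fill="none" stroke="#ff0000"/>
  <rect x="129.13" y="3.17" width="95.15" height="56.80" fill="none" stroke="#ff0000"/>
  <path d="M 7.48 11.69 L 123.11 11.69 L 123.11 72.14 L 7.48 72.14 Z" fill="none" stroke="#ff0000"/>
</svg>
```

G21
G90
G00 X165.98 Y119.64
M3 S924
G1 X69.02 Y15.17 F921
G1 X170.15 Y57.21 F921
G1 X93.83 Y91.40 F921
G1 X126.80 Y78.68 F921
G1 X165.98 Y119.64 F921
M5
G00 X119.50 Y54.85
M3 S924
G1 X104.60 Y65.07 F921
G1 X90.44 Y73.97 F921
G1 X77.00 Y81.58 F921
G1 X64.30 Y87.88 F921
G1 X52.32 Y92.87 F921
M5
G00 X129.13 Y137.69
M3 S924
G1 X224.28 Y137.69 F921
G1 X224.28 Y80.89 F921
G1 X129.13 Y80.89 F921
G1 X129.13 Y137.69 F921
M5
G00 X7.48 Y129.17
M3 S924
G1 X123.11 Y129.17 F921
G1 X123.11 Y68.72 F921
G1 X7.48 Y68.72 F921
G1 X7.48 Y129.17 F921
M5

1 u = 1 mm; y_m = 140.86 − y.

[1] `<path>` closed polygon, #ff0000→cut S924 F921: (165.98,119.64) → (69.02,15.17) → (170.15,57.21) → (93.83,91.40) → (126.80,78.68) → (165.98,119.64) (closed)

[2] `<path>` quadratic bezier, #ff0000→cut S924 F921: (119.50,54.85) → (104.60,65.07) → (90.44,73.97) → (77.00,81.58) → (64.30,87.88) → (52.32,92.87)

[3] `<rect>` rectangle, #ff0000→cut S924 F921: (129.13,137.69) → (224.28,137.69) → (224.28,80.89) → (129.13,80.89) → (129.13,137.69) (closed)

[4] `<path>` rectangle, #ff0000→cut S924 F921: (7.48,129.17) → (123.11,129.17) → (123.11,68.72) → (7.48,68.72) → (7.48,129.17) (closed)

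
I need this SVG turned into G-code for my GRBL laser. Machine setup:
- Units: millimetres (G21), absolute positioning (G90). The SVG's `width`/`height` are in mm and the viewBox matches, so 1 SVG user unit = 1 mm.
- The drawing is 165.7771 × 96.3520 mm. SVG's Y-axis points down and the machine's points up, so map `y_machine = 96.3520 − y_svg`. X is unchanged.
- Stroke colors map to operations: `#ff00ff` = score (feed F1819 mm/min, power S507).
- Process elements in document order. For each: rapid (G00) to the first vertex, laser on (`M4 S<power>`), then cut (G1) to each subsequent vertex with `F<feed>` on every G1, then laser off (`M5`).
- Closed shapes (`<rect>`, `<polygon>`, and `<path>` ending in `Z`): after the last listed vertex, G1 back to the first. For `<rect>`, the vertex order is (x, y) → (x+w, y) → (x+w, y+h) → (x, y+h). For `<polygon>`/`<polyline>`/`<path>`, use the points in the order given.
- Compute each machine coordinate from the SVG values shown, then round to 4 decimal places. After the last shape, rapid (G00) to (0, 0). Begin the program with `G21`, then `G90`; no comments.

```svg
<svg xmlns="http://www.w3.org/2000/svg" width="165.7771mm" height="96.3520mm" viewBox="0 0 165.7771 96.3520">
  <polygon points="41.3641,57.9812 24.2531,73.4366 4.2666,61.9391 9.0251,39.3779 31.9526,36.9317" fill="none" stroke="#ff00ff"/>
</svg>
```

1 u = 1 mm; y_m = 96.3520 − y.

[1] `<polygon>` regular polygon, #ff00ff→score S507 F1819: (41.3641,38.3708) → (24.2531,22.9154) → (4.2666,34.4129) → (9.0251,56.9741) → (31.9526,59.4203) → (41.3641,38.3708) (closed)

G21
G90
G00 X41.3641 Y38.3708
M4 S507
G1 X24.2531 Y22.9154 F1819
G1 X4.2666 Y34.4129 F1819
G1 X9.0251 Y56.9741 F1819
G1 X31.9526 Y59.4203 F1819
G1 X41.3641 Y38.3708 F1819
M5
G00 X0.0000 Y0.0000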